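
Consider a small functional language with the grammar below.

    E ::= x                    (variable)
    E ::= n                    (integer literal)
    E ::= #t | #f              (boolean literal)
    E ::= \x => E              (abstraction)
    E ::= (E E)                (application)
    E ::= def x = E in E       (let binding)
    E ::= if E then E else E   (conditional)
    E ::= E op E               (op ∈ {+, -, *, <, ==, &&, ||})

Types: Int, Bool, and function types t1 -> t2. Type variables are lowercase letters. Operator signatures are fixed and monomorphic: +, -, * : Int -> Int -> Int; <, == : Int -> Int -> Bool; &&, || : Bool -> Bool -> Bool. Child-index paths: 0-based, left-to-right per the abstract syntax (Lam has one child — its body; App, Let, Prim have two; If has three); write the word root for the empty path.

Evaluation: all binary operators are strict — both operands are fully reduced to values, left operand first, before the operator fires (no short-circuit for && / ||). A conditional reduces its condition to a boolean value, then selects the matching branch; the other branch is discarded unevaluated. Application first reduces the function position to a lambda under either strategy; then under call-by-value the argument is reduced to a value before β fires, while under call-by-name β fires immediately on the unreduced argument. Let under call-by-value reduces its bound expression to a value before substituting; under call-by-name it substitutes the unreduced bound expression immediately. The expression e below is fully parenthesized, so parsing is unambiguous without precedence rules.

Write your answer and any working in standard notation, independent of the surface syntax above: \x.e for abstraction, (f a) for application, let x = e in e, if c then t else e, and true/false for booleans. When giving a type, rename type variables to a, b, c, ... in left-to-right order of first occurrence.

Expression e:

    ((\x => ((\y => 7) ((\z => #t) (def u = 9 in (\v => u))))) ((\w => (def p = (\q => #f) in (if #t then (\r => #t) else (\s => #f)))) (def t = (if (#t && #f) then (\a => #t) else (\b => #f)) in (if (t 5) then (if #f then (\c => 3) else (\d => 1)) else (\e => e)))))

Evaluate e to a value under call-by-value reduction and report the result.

Answer: 7

Trace:
step 0: ((\x.((\y.7) ((\z.true) (let u = 9 in (\v.u))))) ((\w.(let p = (\q.false) in (if true then (\r.true) else (\s.false)))) (let t = (if (true && false) then (\a.true) else (\b.false)) in (if (t 5) then (if false then (\c.3) else (\d.1)) else (\e.e)))))
step 1: [delta@1.1.0.0] ((\x.((\y.7) ((\z.true) (let u = 9 in (\v.u))))) ((\w.(let p = (\q.false) in (if true then (\r.true) else (\s.false)))) (let t = (if false then (\a.true) else (\b.false)) in (if (t 5) then (if false then (\c.3) else (\d.1)) else (\e.e)))))
step 2: [if@1.1.0] ((\x.((\y.7) ((\z.true) (let u = 9 in (\v.u))))) ((\w.(let p = (\q.false) in (if true then (\r.true) else (\s.false)))) (let t = (\b.false) in (if (t 5) then (if false then (\c.3) else (\d.1)) else (\e.e)))))
step 3: [let@1.1] ((\x.((\y.7) ((\z.true) (let u = 9 in (\v.u))))) ((\w.(let p = (\q.false) in (if true then (\r.true) else (\s.false)))) (if ((\b.false) 5) then (if false then (\c.3) else (\d.1)) else (\e.e))))
step 4: [beta@1.1.0] ((\x.((\y.7) ((\z.true) (let u = 9 in (\v.u))))) ((\w.(let p = (\q.false) in (if true then (\r.true) else (\s.false)))) (if false then (if false then (\c.3) else (\d.1)) else (\e.e))))
step 5: [if@1.1] ((\x.((\y.7) ((\z.true) (let u = 9 in (\v.u))))) ((\w.(let p = (\q.false) in (if true then (\r.true) else (\s.false)))) (\e.e)))
step 6: [beta@1] ((\x.((\y.7) ((\z.true) (let u = 9 in (\v.u))))) (let p = (\q.false) in (if true then (\r.true) else (\s.false))))
step 7: [let@1] ((\x.((\y.7) ((\z.true) (let u = 9 in (\v.u))))) (if true then (\r.true) else (\s.false)))
step 8: [if@1] ((\x.((\y.7) ((\z.true) (let u = 9 in (\v.u))))) (\r.true))
step 9: [beta@root] ((\y.7) ((\z.true) (let u = 9 in (\v.u))))
step 10: [let@1.1] ((\y.7) ((\z.true) (\v.9)))
step 11: [beta@1] ((\y.7) true)
step 12: [beta@root] 7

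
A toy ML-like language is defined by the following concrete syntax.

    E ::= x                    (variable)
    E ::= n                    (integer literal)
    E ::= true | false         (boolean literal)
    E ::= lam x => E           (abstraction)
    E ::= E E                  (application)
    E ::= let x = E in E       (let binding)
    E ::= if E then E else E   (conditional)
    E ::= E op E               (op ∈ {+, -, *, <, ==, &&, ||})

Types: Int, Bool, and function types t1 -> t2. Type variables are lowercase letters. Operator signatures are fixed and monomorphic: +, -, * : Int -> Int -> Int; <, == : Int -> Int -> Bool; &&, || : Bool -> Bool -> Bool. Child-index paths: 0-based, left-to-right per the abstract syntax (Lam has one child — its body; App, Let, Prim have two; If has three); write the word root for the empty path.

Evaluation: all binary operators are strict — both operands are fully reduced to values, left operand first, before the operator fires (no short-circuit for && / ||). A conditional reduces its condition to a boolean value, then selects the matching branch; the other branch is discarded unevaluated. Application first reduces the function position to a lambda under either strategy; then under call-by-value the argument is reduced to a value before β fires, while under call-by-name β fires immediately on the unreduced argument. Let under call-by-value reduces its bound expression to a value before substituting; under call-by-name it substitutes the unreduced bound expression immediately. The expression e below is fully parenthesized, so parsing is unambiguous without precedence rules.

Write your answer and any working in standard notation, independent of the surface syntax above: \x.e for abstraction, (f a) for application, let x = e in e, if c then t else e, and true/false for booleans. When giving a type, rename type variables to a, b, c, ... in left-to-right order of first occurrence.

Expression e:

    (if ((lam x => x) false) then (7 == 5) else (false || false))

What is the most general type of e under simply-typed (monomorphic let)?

Trace:
x : a
\x._ : a -> a
  unify a -> a ~ Bool -> b
  unify a ~ Bool
  unify Bool ~ b
_ _ : Bool
  unify Bool ~ Bool
  unify Int ~ Int
  unify Int ~ Int
  unify Bool ~ Bool
  unify Bool ~ Bool
  unify Bool ~ Bool

Answer: Bool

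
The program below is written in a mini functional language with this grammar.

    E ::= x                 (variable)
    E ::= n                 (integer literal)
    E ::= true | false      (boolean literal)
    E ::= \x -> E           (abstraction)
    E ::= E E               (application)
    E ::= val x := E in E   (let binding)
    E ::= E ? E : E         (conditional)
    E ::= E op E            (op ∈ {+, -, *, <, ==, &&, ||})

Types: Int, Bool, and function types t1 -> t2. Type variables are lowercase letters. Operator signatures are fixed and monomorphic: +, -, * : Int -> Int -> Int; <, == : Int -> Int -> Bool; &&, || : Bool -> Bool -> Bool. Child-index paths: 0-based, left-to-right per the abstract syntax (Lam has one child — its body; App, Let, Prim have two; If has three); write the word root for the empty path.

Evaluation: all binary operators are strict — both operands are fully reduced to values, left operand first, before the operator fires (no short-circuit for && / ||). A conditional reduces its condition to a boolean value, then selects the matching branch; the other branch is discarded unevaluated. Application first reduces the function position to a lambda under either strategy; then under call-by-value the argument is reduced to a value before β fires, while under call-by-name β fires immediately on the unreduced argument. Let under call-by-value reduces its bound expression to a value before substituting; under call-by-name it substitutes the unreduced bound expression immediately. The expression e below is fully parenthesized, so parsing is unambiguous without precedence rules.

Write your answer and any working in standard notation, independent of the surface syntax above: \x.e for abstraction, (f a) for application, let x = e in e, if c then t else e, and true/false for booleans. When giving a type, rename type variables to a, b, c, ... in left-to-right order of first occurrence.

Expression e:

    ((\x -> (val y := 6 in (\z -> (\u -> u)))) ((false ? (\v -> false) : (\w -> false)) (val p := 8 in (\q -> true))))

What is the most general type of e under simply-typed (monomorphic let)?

Answer: a -> b -> b

Trace:
let y : Int
u : c
\u._ : c -> c
\z._ : b -> c -> c
\x._ : a -> b -> c -> c
  unify Bool ~ Bool
\v._ : d -> Bool
\w._ : e -> Bool
  unify d -> Bool ~ e -> Bool
  unify d ~ e
  unify Bool ~ Bool
let p : Int
\q._ : f -> Bool
  unify e -> Bool ~ (f -> Bool) -> g
  unify e ~ f -> Bool
  unify Bool ~ g
_ _ : Bool
  unify a -> b -> c -> c ~ Bool -> h
  unify a ~ Bool
  unify b -> c -> c ~ h
_ _ : b -> c -> c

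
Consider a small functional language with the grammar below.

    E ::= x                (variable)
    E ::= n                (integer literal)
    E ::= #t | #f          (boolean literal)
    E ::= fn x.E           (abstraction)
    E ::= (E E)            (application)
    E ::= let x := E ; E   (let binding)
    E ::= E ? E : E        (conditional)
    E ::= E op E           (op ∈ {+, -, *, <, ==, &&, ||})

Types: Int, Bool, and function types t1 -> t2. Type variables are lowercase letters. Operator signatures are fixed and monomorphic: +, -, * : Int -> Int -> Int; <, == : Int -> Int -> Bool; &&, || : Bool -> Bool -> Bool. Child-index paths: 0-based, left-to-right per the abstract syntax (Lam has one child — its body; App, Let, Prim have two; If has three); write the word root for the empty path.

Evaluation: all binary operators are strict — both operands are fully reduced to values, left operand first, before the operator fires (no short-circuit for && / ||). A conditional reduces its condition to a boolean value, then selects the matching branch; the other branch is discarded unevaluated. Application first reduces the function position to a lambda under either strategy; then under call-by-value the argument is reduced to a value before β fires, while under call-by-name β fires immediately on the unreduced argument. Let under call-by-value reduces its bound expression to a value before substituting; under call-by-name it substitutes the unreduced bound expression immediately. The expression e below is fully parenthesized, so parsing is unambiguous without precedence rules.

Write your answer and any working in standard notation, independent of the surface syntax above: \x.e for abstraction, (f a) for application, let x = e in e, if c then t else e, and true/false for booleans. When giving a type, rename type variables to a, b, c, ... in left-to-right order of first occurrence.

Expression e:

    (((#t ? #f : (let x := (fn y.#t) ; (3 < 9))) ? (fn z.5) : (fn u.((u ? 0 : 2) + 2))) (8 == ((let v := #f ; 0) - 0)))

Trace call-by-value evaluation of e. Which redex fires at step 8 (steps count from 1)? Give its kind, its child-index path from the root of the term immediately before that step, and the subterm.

Trace:
step 0: ((if (if true then false else (let x = (\y.true) in (3 < 9))) then (\z.5) else (\u.((if u then 0 else 2) + 2))) (8 == ((let v = false in 0) - 0)))
step 1: [if@0.0] ((if false then (\z.5) else (\u.((if u then 0 else 2) + 2))) (8 == ((let v = false in 0) - 0)))
step 2: [if@0] ((\u.((if u then 0 else 2) + 2)) (8 == ((let v = false in 0) - 0)))
step 3: [let@1.1.0] ((\u.((if u then 0 else 2) + 2)) (8 == (0 - 0)))
step 4: [delta@1.1] ((\u.((if u then 0 else 2) + 2)) (8 == 0))
step 5: [delta@1] ((\u.((if u then 0 else 2) + 2)) false)
step 6: [beta@root] ((if false then 0 else 2) + 2)
step 7: [if@0] (2 + 2)
step 8: [delta@root] 4

Answer: delta at root : (2 + 2)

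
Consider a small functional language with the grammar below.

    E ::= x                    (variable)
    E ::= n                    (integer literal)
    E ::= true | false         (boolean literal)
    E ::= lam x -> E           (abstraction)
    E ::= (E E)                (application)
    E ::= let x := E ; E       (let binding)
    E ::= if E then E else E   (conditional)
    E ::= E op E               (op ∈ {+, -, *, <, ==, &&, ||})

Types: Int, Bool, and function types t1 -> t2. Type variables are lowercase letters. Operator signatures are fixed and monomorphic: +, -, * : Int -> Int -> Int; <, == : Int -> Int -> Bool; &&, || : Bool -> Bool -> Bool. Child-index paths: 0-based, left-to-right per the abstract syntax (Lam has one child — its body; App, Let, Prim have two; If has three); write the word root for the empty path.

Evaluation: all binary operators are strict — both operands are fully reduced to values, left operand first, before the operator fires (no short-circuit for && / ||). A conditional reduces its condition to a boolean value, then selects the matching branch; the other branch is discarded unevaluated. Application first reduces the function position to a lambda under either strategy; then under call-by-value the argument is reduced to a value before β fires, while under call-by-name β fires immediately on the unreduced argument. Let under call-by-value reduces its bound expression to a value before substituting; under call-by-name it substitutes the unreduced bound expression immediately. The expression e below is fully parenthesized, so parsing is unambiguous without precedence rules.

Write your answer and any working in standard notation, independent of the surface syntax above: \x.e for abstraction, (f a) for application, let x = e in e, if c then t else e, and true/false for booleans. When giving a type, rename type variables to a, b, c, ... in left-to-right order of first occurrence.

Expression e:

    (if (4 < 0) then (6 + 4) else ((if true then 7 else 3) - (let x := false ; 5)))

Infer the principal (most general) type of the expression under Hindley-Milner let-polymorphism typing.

Answer: Int

Derivation:
  unify Int ~ Int
  unify Int ~ Int
  unify Bool ~ Bool
  unify Int ~ Int
  unify Int ~ Int
  unify Bool ~ Bool
  unify Int ~ Int
  unify Int ~ Int
let x : Bool
  unify Int ~ Int
  unify Int ~ Int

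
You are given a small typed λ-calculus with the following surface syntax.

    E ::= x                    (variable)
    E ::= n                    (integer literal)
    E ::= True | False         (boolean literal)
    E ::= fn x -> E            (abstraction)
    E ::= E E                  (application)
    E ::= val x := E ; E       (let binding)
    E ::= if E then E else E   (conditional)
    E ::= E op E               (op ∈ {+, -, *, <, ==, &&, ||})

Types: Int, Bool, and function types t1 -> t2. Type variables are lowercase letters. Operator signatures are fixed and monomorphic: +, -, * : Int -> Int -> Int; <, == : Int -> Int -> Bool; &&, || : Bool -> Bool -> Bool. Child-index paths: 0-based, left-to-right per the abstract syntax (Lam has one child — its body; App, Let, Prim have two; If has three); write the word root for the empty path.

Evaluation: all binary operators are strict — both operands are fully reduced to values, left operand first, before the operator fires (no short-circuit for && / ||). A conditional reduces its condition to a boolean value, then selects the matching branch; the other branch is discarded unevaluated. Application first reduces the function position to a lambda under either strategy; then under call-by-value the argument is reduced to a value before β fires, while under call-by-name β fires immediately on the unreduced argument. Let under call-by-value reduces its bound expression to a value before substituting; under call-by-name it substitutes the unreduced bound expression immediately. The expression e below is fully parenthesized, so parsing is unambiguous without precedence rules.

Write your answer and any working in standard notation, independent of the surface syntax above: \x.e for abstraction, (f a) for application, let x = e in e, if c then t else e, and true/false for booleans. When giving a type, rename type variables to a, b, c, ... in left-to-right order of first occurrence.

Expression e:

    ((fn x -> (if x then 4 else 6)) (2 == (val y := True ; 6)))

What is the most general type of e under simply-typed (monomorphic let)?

Answer: Int

Trace:
x : a
  unify a ~ Bool
  unify Int ~ Int
\x._ : Bool -> Int
  unify Int ~ Int
let y : Bool
  unify Int ~ Int
  unify Bool -> Int ~ Bool -> b
  unify Bool ~ Bool
  unify Int ~ b
_ _ : Int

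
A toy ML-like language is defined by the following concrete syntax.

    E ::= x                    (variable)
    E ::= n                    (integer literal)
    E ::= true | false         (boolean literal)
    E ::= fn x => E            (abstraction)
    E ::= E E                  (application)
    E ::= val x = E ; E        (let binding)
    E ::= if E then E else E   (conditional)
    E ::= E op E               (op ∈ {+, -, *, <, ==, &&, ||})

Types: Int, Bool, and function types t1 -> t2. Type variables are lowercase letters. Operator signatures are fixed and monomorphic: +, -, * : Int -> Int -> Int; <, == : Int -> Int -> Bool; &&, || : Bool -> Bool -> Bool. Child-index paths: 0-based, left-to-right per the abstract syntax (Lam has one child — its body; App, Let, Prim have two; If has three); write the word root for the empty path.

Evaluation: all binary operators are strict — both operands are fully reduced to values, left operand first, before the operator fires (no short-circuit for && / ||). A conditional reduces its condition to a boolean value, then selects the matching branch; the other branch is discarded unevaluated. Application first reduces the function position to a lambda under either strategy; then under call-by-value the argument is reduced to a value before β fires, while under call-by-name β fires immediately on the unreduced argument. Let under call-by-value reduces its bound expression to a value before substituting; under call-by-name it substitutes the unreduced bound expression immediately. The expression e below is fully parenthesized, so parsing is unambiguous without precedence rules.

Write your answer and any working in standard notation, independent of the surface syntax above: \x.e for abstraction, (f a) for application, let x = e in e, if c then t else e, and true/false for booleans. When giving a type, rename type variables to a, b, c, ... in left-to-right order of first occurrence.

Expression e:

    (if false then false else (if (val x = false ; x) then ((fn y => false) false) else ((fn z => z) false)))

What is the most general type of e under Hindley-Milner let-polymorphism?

Answer: Bool

Trace:
  unify Bool ~ Bool
let x : Bool
x : Bool
  unify Bool ~ Bool
\y._ : a -> Bool
  unify a -> Bool ~ Bool -> b
  unify a ~ Bool
  unify Bool ~ b
_ _ : Bool
z : c
\z._ : c -> c
  unify c -> c ~ Bool -> d
  unify c ~ Bool
  unify Bool ~ d
_ _ : Bool
  unify Bool ~ Bool
  unify Bool ~ Bool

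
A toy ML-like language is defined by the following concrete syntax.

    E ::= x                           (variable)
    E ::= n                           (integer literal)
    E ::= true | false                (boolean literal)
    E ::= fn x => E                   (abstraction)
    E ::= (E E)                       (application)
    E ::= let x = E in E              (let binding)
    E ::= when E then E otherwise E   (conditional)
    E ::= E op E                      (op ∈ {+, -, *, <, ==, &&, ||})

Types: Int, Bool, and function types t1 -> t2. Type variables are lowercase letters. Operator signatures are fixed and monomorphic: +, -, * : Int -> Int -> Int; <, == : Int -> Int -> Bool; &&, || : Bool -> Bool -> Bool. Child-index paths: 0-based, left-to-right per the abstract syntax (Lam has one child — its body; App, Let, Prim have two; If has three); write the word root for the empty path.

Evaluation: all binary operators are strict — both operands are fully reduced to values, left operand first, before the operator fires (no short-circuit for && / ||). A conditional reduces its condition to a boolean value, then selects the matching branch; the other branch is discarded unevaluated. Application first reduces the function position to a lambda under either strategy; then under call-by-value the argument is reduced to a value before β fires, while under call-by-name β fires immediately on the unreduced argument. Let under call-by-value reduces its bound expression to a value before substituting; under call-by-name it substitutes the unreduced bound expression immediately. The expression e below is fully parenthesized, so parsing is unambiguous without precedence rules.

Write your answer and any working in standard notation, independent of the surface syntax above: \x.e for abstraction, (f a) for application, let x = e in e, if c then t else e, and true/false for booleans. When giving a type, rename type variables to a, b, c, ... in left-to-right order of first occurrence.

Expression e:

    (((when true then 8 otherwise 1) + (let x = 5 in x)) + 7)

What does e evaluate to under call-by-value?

Answer: 20

Trace:
step 0: (((if true then 8 else 1) + (let x = 5 in x)) + 7)
step 1: [if@0.0] ((8 + (let x = 5 in x)) + 7)
step 2: [let@0.1] ((8 + 5) + 7)
step 3: [delta@0] (13 + 7)
step 4: [delta@root] 20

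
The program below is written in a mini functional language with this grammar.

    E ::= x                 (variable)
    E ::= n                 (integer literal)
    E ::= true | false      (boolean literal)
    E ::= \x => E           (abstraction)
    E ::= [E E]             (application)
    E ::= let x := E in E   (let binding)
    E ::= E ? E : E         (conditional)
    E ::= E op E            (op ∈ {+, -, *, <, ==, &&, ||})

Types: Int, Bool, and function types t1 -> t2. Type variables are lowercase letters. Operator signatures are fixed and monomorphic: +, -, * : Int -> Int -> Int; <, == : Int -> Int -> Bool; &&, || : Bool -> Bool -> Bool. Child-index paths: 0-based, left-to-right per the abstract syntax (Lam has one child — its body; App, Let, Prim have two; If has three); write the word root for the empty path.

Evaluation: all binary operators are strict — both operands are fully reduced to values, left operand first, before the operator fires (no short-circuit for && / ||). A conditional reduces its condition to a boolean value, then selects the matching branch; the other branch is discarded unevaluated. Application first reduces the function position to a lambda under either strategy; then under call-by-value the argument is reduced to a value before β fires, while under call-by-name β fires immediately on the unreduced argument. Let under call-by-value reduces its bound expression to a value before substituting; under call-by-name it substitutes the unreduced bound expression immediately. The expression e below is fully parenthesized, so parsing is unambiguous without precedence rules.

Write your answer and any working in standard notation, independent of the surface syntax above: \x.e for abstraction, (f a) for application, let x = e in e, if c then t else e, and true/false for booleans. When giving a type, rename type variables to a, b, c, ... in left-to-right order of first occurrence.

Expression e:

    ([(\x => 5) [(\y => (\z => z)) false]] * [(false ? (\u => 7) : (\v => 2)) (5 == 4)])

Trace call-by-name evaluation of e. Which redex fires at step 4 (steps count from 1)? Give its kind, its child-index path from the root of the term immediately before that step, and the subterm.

Working:
step 0: (((\x.5) ((\y.(\z.z)) false)) * ((if false then (\u.7) else (\v.2)) (5 == 4)))
step 1: [beta@0] (5 * ((if false then (\u.7) else (\v.2)) (5 == 4)))
step 2: [if@1.0] (5 * ((\v.2) (5 == 4)))
step 3: [beta@1] (5 * 2)
step 4: [delta@root] 10

Answer: delta at root : (5 * 2)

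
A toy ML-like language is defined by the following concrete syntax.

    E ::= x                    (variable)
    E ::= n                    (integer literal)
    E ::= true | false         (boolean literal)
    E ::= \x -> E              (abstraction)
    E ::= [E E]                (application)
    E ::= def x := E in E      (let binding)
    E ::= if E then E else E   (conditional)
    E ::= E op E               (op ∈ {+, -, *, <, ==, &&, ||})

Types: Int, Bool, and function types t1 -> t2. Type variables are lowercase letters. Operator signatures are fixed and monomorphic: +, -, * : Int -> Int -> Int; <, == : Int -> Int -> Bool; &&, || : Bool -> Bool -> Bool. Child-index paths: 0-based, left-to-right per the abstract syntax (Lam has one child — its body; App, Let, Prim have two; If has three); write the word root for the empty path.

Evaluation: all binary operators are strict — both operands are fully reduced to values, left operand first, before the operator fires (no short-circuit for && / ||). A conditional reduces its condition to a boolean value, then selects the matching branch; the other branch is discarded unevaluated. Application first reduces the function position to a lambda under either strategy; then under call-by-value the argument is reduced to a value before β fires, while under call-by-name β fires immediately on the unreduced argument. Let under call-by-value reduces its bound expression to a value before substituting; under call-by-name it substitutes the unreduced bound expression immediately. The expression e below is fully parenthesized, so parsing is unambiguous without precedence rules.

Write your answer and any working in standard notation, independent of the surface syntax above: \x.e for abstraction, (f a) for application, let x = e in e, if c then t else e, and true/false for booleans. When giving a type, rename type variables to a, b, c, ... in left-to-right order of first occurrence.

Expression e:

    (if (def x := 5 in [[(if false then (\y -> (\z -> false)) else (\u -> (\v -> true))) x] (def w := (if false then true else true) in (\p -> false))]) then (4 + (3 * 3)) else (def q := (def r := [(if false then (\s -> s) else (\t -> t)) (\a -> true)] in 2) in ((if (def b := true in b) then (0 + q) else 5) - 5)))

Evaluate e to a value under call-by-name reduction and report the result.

Answer: 13

Derivation:
step 0: (if (let x = 5 in (((if false then (\y.(\z.false)) else (\u.(\v.true))) x) (let w = (if false then true else true) in (\p.false)))) then (4 + (3 * 3)) else (let q = (let r = ((if false then (\s.s) else (\t.t)) (\a.true)) in 2) in ((if (let b = true in b) then (0 + q) else 5) - 5)))
step 1: [let@0] (if (((if false then (\y.(\z.false)) else (\u.(\v.true))) 5) (let w = (if false then true else true) in (\p.false))) then (4 + (3 * 3)) else (let q = (let r = ((if false then (\s.s) else (\t.t)) (\a.true)) in 2) in ((if (let b = true in b) then (0 + q) else 5) - 5)))
step 2: [if@0.0.0] (if (((\u.(\v.true)) 5) (let w = (if false then true else true) in (\p.false))) then (4 + (3 * 3)) else (let q = (let r = ((if false then (\s.s) else (\t.t)) (\a.true)) in 2) in ((if (let b = true in b) then (0 + q) else 5) - 5)))
step 3: [beta@0.0] (if ((\v.true) (let w = (if false then true else true) in (\p.false))) then (4 + (3 * 3)) else (let q = (let r = ((if false then (\s.s) else (\t.t)) (\a.true)) in 2) in ((if (let b = true in b) then (0 + q) else 5) - 5)))
step 4: [beta@0] (if true then (4 + (3 * 3)) else (let q = (let r = ((if false then (\s.s) else (\t.t)) (\a.true)) in 2) in ((if (let b = true in b) then (0 + q) else 5) - 5)))
step 5: [if@root] (4 + (3 * 3))
step 6: [delta@1] (4 + 9)
step 7: [delta@root] 13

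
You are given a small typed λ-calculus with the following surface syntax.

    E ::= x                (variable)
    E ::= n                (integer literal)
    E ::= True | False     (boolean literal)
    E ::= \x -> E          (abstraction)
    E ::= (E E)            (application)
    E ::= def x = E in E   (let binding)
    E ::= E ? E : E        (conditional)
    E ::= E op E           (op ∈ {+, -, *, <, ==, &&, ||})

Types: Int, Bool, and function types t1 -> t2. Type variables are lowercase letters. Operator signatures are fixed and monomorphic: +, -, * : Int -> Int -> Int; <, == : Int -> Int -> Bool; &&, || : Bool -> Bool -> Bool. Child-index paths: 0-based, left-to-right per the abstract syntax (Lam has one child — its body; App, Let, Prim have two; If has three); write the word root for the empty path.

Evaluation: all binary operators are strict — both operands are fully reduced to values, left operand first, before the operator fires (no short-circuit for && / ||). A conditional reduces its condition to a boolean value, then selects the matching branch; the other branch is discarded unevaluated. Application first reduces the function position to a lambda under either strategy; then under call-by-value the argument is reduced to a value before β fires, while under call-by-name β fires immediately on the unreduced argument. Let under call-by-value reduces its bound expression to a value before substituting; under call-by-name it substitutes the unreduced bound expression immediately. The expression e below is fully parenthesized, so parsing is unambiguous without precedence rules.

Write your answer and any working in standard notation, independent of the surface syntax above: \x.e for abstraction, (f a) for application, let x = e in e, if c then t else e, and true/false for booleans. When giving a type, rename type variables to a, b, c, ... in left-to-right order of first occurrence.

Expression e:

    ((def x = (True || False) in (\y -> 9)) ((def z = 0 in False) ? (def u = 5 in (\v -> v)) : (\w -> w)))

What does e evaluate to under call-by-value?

Working:
step 0: ((let x = (true || false) in (\y.9)) (if (let z = 0 in false) then (let u = 5 in (\v.v)) else (\w.w)))
step 1: [delta@0.0] ((let x = true in (\y.9)) (if (let z = 0 in false) then (let u = 5 in (\v.v)) else (\w.w)))
step 2: [let@0] ((\y.9) (if (let z = 0 in false) then (let u = 5 in (\v.v)) else (\w.w)))
step 3: [let@1.0] ((\y.9) (if false then (let u = 5 in (\v.v)) else (\w.w)))
step 4: [if@1] ((\y.9) (\w.w))
step 5: [beta@root] 9

Answer: 9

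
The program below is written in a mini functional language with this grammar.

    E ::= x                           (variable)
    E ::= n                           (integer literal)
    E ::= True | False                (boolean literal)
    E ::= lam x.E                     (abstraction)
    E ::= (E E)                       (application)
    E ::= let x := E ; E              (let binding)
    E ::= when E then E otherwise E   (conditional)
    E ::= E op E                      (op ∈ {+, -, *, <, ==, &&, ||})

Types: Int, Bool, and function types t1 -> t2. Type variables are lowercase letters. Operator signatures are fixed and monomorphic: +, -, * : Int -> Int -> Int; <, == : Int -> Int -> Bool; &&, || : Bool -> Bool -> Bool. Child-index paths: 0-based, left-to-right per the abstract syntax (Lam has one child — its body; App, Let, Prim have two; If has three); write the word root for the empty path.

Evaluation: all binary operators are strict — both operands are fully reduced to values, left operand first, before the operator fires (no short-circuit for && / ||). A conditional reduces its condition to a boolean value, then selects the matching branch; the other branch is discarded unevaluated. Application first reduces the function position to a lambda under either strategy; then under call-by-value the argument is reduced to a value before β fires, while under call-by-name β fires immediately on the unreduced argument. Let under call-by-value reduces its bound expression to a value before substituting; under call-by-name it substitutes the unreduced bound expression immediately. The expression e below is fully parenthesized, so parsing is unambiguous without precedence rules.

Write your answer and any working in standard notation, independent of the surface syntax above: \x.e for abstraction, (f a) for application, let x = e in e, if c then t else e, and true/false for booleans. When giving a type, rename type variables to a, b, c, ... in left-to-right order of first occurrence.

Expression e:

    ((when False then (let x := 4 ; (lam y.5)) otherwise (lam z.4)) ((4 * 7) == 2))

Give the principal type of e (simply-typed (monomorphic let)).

Working:
  unify Bool ~ Bool
let x : Int
\y._ : a -> Int
\z._ : b -> Int
  unify a -> Int ~ b -> Int
  unify a ~ b
  unify Int ~ Int
  unify Int ~ Int
  unify Int ~ Int
  unify Int ~ Int
  unify Int ~ Int
  unify b -> Int ~ Bool -> c
  unify b ~ Bool
  unify Int ~ c
_ _ : Int

Answer: Int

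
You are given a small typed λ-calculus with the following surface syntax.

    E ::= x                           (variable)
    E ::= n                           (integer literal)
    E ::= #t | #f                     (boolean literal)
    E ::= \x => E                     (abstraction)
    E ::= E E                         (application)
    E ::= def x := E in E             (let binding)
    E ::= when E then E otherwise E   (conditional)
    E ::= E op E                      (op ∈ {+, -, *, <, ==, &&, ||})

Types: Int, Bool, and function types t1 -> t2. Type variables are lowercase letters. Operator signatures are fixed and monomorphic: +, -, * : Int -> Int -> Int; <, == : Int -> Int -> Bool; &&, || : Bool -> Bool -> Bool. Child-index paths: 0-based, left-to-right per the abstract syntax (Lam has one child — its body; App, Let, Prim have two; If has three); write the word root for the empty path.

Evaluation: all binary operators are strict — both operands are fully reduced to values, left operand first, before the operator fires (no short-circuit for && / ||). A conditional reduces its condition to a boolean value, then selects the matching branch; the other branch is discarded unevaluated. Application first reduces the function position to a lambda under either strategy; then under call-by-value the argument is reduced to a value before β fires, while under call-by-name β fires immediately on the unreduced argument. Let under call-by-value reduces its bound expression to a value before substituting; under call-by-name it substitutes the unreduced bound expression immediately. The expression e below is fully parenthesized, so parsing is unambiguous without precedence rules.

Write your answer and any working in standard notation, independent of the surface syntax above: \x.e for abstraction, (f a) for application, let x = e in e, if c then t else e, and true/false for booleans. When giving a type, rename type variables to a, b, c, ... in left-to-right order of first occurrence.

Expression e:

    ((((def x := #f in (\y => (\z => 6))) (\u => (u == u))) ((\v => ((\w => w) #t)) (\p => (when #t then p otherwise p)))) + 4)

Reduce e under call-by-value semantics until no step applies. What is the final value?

Answer: 10

Trace:
step 0: ((((let x = false in (\y.(\z.6))) (\u.(u == u))) ((\v.((\w.w) true)) (\p.(if true then p else p)))) + 4)
step 1: [let@0.0.0] ((((\y.(\z.6)) (\u.(u == u))) ((\v.((\w.w) true)) (\p.(if true then p else p)))) + 4)
step 2: [beta@0.0] (((\z.6) ((\v.((\w.w) true)) (\p.(if true then p else p)))) + 4)
step 3: [beta@0.1] (((\z.6) ((\w.w) true)) + 4)
step 4: [beta@0.1] (((\z.6) true) + 4)
step 5: [beta@0] (6 + 4)
step 6: [delta@root] 10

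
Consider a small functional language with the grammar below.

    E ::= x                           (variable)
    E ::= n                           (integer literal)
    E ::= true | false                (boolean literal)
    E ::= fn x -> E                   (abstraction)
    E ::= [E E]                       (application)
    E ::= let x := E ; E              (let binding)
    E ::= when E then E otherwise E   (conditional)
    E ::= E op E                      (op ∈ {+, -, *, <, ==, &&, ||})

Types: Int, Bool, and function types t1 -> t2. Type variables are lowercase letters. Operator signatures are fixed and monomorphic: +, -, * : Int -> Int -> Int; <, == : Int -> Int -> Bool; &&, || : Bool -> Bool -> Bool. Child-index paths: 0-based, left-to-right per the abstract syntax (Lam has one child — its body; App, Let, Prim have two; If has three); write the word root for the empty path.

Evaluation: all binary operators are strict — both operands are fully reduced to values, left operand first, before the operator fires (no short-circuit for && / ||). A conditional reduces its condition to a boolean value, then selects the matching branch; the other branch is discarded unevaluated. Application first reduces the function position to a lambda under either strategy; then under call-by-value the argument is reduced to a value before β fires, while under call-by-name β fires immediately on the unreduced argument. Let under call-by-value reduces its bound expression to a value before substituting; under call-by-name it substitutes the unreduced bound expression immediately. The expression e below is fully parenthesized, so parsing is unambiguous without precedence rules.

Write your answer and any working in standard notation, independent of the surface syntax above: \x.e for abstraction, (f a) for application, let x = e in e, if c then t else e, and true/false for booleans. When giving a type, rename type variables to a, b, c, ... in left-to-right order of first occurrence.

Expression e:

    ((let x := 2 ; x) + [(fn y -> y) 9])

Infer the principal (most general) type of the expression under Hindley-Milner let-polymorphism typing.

Answer: Int

Trace:
let x : Int
x : Int
  unify Int ~ Int
y : a
\y._ : a -> a
  unify a -> a ~ Int -> b
  unify a ~ Int
  unify Int ~ b
_ _ : Int
  unify Int ~ Int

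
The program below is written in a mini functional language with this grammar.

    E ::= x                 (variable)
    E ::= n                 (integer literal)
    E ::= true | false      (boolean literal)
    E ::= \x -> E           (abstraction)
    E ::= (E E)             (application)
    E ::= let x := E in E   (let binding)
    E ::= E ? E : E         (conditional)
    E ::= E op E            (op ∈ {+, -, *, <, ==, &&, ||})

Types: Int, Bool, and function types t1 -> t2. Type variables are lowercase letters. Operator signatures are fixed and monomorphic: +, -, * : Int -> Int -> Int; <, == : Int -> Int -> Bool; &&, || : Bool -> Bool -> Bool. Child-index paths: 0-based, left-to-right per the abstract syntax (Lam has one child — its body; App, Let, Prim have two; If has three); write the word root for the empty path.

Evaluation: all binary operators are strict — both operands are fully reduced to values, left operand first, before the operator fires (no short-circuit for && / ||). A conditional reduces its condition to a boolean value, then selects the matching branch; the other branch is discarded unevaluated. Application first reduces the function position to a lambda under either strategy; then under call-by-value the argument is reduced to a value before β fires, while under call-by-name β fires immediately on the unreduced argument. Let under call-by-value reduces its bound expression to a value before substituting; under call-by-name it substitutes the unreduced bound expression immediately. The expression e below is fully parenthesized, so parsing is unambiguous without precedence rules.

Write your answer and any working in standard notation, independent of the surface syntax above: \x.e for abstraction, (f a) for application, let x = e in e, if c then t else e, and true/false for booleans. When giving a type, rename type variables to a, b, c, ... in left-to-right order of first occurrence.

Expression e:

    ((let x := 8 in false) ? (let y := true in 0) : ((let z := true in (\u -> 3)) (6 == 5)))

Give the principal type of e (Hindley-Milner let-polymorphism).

Derivation:
let x : Int
  unify Bool ~ Bool
let y : Bool
let z : Bool
\u._ : a -> Int
  unify Int ~ Int
  unify Int ~ Int
  unify a -> Int ~ Bool -> b
  unify a ~ Bool
  unify Int ~ b
_ _ : Int
  unify Int ~ Int

Answer: Int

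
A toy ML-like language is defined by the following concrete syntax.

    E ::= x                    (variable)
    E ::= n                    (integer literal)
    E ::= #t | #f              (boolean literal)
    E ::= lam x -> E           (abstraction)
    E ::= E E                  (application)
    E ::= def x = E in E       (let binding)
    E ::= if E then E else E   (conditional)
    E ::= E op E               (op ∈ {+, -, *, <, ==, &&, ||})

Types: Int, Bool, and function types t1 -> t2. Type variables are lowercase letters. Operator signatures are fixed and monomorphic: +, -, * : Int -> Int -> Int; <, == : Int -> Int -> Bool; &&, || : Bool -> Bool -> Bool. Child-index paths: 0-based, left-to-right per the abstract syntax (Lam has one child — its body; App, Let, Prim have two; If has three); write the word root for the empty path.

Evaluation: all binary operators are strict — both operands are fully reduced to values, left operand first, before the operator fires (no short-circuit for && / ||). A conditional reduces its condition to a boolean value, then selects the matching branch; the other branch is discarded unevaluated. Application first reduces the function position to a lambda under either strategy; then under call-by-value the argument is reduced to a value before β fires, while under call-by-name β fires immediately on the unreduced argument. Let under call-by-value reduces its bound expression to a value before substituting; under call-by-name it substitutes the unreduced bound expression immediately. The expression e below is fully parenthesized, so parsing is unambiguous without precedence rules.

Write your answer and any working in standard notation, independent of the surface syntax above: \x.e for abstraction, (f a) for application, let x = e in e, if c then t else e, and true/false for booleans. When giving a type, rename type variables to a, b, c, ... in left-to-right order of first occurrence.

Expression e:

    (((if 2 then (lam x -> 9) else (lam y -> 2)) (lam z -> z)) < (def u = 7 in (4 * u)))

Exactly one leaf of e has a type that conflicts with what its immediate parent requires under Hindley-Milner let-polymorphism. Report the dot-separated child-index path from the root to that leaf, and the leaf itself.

Answer: 0.0.0 : 2

Working:
  unify Int ~ Bool
  FAIL: mismatch Int ~ Bool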